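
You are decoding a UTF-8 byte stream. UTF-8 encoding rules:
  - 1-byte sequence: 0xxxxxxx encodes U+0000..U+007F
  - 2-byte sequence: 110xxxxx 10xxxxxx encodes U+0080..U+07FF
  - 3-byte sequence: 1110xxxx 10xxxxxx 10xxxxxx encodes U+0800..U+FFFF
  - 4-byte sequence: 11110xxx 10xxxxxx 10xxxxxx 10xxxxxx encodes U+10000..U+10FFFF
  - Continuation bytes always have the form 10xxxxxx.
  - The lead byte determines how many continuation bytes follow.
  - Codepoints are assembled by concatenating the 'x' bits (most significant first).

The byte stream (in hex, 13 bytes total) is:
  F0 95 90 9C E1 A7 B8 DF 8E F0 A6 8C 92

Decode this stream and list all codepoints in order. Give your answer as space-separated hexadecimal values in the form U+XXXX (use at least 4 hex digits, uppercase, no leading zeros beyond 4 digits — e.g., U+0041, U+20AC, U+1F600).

Answer: U+1541C U+19F8 U+07CE U+26312

Derivation:
Byte[0]=F0: 4-byte lead, need 3 cont bytes. acc=0x0
Byte[1]=95: continuation. acc=(acc<<6)|0x15=0x15
Byte[2]=90: continuation. acc=(acc<<6)|0x10=0x550
Byte[3]=9C: continuation. acc=(acc<<6)|0x1C=0x1541C
Completed: cp=U+1541C (starts at byte 0)
Byte[4]=E1: 3-byte lead, need 2 cont bytes. acc=0x1
Byte[5]=A7: continuation. acc=(acc<<6)|0x27=0x67
Byte[6]=B8: continuation. acc=(acc<<6)|0x38=0x19F8
Completed: cp=U+19F8 (starts at byte 4)
Byte[7]=DF: 2-byte lead, need 1 cont bytes. acc=0x1F
Byte[8]=8E: continuation. acc=(acc<<6)|0x0E=0x7CE
Completed: cp=U+07CE (starts at byte 7)
Byte[9]=F0: 4-byte lead, need 3 cont bytes. acc=0x0
Byte[10]=A6: continuation. acc=(acc<<6)|0x26=0x26
Byte[11]=8C: continuation. acc=(acc<<6)|0x0C=0x98C
Byte[12]=92: continuation. acc=(acc<<6)|0x12=0x26312
Completed: cp=U+26312 (starts at byte 9)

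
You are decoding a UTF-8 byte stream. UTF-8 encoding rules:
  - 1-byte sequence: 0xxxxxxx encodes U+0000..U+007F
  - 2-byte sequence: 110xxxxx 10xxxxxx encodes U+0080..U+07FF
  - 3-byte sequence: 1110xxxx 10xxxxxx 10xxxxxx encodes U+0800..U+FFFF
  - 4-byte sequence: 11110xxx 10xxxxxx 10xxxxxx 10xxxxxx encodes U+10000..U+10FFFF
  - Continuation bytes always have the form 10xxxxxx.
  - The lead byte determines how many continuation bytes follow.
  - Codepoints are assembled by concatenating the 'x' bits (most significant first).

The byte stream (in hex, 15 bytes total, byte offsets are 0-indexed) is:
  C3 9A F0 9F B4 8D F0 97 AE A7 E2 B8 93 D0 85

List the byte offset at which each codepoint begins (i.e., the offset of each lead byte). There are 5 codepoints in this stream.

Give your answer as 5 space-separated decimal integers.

Byte[0]=C3: 2-byte lead, need 1 cont bytes. acc=0x3
Byte[1]=9A: continuation. acc=(acc<<6)|0x1A=0xDA
Completed: cp=U+00DA (starts at byte 0)
Byte[2]=F0: 4-byte lead, need 3 cont bytes. acc=0x0
Byte[3]=9F: continuation. acc=(acc<<6)|0x1F=0x1F
Byte[4]=B4: continuation. acc=(acc<<6)|0x34=0x7F4
Byte[5]=8D: continuation. acc=(acc<<6)|0x0D=0x1FD0D
Completed: cp=U+1FD0D (starts at byte 2)
Byte[6]=F0: 4-byte lead, need 3 cont bytes. acc=0x0
Byte[7]=97: continuation. acc=(acc<<6)|0x17=0x17
Byte[8]=AE: continuation. acc=(acc<<6)|0x2E=0x5EE
Byte[9]=A7: continuation. acc=(acc<<6)|0x27=0x17BA7
Completed: cp=U+17BA7 (starts at byte 6)
Byte[10]=E2: 3-byte lead, need 2 cont bytes. acc=0x2
Byte[11]=B8: continuation. acc=(acc<<6)|0x38=0xB8
Byte[12]=93: continuation. acc=(acc<<6)|0x13=0x2E13
Completed: cp=U+2E13 (starts at byte 10)
Byte[13]=D0: 2-byte lead, need 1 cont bytes. acc=0x10
Byte[14]=85: continuation. acc=(acc<<6)|0x05=0x405
Completed: cp=U+0405 (starts at byte 13)

Answer: 0 2 6 10 13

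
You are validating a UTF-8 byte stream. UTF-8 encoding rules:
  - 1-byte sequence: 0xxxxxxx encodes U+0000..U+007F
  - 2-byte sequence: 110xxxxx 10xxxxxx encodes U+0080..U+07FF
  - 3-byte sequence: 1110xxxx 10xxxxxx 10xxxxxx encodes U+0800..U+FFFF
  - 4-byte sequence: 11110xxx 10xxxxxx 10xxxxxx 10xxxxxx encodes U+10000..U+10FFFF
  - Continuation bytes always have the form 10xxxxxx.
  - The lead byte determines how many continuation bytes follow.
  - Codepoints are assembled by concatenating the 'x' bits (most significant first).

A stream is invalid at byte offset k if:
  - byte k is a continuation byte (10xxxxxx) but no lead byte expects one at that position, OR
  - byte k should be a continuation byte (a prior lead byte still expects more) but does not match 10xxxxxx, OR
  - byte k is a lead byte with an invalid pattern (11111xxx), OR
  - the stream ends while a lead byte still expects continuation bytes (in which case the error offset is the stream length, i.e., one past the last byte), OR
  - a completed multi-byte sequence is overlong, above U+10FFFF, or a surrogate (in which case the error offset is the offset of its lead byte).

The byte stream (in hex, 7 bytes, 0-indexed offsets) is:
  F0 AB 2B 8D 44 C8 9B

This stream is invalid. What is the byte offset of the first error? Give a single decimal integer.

Byte[0]=F0: 4-byte lead, need 3 cont bytes. acc=0x0
Byte[1]=AB: continuation. acc=(acc<<6)|0x2B=0x2B
Byte[2]=2B: expected 10xxxxxx continuation. INVALID

Answer: 2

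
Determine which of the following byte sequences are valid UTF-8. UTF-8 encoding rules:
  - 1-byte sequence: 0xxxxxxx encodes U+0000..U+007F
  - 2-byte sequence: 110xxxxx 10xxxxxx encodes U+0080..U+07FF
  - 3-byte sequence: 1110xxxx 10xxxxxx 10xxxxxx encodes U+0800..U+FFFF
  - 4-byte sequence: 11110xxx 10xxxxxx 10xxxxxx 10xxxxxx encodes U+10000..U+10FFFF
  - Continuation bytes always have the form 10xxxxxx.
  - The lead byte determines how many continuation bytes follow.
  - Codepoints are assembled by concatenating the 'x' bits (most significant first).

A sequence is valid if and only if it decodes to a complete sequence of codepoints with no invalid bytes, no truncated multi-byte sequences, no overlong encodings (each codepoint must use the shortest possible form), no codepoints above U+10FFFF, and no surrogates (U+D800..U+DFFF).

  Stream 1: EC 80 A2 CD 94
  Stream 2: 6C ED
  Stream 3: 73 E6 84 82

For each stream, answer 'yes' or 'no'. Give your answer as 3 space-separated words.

Answer: yes no yes

Derivation:
Stream 1: decodes cleanly. VALID
Stream 2: error at byte offset 2. INVALID
Stream 3: decodes cleanly. VALID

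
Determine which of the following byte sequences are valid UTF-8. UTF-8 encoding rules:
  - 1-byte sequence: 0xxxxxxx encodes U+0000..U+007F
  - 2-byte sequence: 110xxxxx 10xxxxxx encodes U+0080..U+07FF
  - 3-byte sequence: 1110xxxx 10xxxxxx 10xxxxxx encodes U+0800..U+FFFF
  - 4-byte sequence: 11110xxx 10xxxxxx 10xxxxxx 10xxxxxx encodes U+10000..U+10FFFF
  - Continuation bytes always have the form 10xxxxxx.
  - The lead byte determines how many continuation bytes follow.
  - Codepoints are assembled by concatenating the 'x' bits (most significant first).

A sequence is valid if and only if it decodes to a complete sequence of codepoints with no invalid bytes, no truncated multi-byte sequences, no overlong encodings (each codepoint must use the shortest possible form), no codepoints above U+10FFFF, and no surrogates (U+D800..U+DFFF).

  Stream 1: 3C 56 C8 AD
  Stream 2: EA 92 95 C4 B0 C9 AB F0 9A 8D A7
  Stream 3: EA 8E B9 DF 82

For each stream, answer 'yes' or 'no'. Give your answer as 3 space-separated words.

Stream 1: decodes cleanly. VALID
Stream 2: decodes cleanly. VALID
Stream 3: decodes cleanly. VALID

Answer: yes yes yes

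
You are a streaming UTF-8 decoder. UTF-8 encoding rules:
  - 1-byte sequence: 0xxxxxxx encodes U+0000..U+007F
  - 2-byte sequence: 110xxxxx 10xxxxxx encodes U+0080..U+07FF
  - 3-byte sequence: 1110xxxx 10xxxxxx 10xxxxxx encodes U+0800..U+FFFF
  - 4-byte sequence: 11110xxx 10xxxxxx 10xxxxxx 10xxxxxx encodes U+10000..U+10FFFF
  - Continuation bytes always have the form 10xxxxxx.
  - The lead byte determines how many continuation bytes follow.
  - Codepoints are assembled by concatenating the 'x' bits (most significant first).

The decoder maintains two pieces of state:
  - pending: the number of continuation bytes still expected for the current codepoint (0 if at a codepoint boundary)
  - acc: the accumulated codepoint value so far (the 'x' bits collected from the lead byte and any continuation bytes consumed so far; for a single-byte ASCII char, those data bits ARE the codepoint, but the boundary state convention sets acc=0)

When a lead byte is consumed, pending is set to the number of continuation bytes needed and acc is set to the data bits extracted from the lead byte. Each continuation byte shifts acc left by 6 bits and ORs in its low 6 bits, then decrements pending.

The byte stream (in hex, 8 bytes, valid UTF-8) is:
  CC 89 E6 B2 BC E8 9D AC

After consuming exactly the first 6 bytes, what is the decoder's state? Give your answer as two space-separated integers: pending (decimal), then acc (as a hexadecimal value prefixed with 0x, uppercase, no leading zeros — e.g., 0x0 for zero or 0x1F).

Byte[0]=CC: 2-byte lead. pending=1, acc=0xC
Byte[1]=89: continuation. acc=(acc<<6)|0x09=0x309, pending=0
Byte[2]=E6: 3-byte lead. pending=2, acc=0x6
Byte[3]=B2: continuation. acc=(acc<<6)|0x32=0x1B2, pending=1
Byte[4]=BC: continuation. acc=(acc<<6)|0x3C=0x6CBC, pending=0
Byte[5]=E8: 3-byte lead. pending=2, acc=0x8

Answer: 2 0x8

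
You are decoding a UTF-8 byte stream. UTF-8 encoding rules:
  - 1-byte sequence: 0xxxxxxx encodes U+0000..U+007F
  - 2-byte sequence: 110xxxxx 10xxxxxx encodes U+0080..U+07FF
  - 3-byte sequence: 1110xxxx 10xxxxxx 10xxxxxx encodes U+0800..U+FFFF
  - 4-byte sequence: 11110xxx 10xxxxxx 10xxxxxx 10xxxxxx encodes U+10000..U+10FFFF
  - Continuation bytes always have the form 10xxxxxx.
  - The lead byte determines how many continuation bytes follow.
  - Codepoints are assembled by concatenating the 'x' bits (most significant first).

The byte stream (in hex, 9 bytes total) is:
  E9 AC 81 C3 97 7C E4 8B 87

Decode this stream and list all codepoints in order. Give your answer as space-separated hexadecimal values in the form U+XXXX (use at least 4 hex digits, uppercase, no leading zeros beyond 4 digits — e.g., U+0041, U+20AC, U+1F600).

Byte[0]=E9: 3-byte lead, need 2 cont bytes. acc=0x9
Byte[1]=AC: continuation. acc=(acc<<6)|0x2C=0x26C
Byte[2]=81: continuation. acc=(acc<<6)|0x01=0x9B01
Completed: cp=U+9B01 (starts at byte 0)
Byte[3]=C3: 2-byte lead, need 1 cont bytes. acc=0x3
Byte[4]=97: continuation. acc=(acc<<6)|0x17=0xD7
Completed: cp=U+00D7 (starts at byte 3)
Byte[5]=7C: 1-byte ASCII. cp=U+007C
Byte[6]=E4: 3-byte lead, need 2 cont bytes. acc=0x4
Byte[7]=8B: continuation. acc=(acc<<6)|0x0B=0x10B
Byte[8]=87: continuation. acc=(acc<<6)|0x07=0x42C7
Completed: cp=U+42C7 (starts at byte 6)

Answer: U+9B01 U+00D7 U+007C U+42C7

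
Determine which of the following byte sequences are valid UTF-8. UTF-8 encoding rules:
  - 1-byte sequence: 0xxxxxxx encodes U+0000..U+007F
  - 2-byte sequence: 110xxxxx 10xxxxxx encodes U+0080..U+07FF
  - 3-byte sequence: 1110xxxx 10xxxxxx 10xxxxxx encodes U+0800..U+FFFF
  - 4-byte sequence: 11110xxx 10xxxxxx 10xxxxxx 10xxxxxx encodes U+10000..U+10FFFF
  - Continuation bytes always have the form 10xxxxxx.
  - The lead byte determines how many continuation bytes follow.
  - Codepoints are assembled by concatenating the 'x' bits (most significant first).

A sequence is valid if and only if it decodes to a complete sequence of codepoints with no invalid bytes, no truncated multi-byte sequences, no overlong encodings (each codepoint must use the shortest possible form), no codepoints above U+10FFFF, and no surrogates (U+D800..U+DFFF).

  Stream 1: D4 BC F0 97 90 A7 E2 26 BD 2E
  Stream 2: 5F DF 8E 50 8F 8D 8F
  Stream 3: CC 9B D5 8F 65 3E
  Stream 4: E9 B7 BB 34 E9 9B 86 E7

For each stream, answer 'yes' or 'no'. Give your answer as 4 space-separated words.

Stream 1: error at byte offset 7. INVALID
Stream 2: error at byte offset 4. INVALID
Stream 3: decodes cleanly. VALID
Stream 4: error at byte offset 8. INVALID

Answer: no no yes no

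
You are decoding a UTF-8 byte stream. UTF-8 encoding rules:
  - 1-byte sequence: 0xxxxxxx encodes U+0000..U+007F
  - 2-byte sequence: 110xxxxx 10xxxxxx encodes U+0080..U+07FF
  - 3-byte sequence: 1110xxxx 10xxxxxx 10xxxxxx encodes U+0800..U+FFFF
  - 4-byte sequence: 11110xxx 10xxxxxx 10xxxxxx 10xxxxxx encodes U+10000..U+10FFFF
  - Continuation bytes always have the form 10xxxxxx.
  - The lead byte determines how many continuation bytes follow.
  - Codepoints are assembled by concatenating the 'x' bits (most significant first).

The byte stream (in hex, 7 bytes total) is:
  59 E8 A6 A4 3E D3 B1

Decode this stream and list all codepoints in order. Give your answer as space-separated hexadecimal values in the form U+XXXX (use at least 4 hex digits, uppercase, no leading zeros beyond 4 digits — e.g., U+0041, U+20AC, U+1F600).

Answer: U+0059 U+89A4 U+003E U+04F1

Derivation:
Byte[0]=59: 1-byte ASCII. cp=U+0059
Byte[1]=E8: 3-byte lead, need 2 cont bytes. acc=0x8
Byte[2]=A6: continuation. acc=(acc<<6)|0x26=0x226
Byte[3]=A4: continuation. acc=(acc<<6)|0x24=0x89A4
Completed: cp=U+89A4 (starts at byte 1)
Byte[4]=3E: 1-byte ASCII. cp=U+003E
Byte[5]=D3: 2-byte lead, need 1 cont bytes. acc=0x13
Byte[6]=B1: continuation. acc=(acc<<6)|0x31=0x4F1
Completed: cp=U+04F1 (starts at byte 5)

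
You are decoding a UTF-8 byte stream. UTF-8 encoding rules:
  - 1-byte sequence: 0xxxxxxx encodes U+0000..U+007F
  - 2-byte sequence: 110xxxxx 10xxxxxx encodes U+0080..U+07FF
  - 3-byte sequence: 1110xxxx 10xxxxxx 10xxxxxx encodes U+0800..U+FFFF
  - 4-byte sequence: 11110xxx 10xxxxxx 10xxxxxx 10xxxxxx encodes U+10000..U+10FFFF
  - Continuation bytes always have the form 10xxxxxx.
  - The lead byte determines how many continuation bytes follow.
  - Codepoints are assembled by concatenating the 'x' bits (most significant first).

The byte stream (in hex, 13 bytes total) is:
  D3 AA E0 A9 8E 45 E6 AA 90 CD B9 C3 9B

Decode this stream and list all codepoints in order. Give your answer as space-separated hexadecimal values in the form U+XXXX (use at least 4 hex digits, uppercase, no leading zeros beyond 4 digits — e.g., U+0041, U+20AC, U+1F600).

Answer: U+04EA U+0A4E U+0045 U+6A90 U+0379 U+00DB

Derivation:
Byte[0]=D3: 2-byte lead, need 1 cont bytes. acc=0x13
Byte[1]=AA: continuation. acc=(acc<<6)|0x2A=0x4EA
Completed: cp=U+04EA (starts at byte 0)
Byte[2]=E0: 3-byte lead, need 2 cont bytes. acc=0x0
Byte[3]=A9: continuation. acc=(acc<<6)|0x29=0x29
Byte[4]=8E: continuation. acc=(acc<<6)|0x0E=0xA4E
Completed: cp=U+0A4E (starts at byte 2)
Byte[5]=45: 1-byte ASCII. cp=U+0045
Byte[6]=E6: 3-byte lead, need 2 cont bytes. acc=0x6
Byte[7]=AA: continuation. acc=(acc<<6)|0x2A=0x1AA
Byte[8]=90: continuation. acc=(acc<<6)|0x10=0x6A90
Completed: cp=U+6A90 (starts at byte 6)
Byte[9]=CD: 2-byte lead, need 1 cont bytes. acc=0xD
Byte[10]=B9: continuation. acc=(acc<<6)|0x39=0x379
Completed: cp=U+0379 (starts at byte 9)
Byte[11]=C3: 2-byte lead, need 1 cont bytes. acc=0x3
Byte[12]=9B: continuation. acc=(acc<<6)|0x1B=0xDB
Completed: cp=U+00DB (starts at byte 11)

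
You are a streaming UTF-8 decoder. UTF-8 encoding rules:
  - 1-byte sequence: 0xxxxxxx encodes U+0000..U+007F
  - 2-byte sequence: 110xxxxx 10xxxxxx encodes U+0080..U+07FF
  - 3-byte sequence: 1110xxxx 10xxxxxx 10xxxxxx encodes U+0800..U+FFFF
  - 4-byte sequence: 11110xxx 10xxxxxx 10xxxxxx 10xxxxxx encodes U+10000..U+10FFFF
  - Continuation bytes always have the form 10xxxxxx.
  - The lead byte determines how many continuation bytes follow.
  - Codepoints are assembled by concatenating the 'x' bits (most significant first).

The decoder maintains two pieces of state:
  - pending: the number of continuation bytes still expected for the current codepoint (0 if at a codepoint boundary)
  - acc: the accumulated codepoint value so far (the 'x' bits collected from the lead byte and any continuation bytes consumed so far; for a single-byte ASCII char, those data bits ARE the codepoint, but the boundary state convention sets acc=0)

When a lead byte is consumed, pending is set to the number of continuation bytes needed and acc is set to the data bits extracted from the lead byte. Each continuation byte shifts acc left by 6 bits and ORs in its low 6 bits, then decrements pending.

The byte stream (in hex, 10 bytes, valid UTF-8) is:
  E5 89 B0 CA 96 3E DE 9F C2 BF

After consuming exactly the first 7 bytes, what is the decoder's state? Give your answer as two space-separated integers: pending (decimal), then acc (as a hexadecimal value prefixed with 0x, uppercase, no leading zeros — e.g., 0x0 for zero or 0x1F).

Byte[0]=E5: 3-byte lead. pending=2, acc=0x5
Byte[1]=89: continuation. acc=(acc<<6)|0x09=0x149, pending=1
Byte[2]=B0: continuation. acc=(acc<<6)|0x30=0x5270, pending=0
Byte[3]=CA: 2-byte lead. pending=1, acc=0xA
Byte[4]=96: continuation. acc=(acc<<6)|0x16=0x296, pending=0
Byte[5]=3E: 1-byte. pending=0, acc=0x0
Byte[6]=DE: 2-byte lead. pending=1, acc=0x1E

Answer: 1 0x1E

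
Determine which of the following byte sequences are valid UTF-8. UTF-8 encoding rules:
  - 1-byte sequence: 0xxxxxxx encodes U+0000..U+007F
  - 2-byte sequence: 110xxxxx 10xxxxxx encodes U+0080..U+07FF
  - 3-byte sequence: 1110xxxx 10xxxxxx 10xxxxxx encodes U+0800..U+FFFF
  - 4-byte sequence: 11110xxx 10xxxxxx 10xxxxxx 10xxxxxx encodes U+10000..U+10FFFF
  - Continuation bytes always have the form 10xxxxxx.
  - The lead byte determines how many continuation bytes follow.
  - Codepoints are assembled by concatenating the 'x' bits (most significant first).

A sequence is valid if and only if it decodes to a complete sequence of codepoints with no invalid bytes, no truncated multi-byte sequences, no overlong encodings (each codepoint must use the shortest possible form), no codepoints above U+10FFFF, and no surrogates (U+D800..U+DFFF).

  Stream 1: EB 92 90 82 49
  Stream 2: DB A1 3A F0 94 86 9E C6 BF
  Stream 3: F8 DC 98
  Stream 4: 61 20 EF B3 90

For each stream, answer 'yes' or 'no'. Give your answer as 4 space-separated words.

Stream 1: error at byte offset 3. INVALID
Stream 2: decodes cleanly. VALID
Stream 3: error at byte offset 0. INVALID
Stream 4: decodes cleanly. VALID

Answer: no yes no yes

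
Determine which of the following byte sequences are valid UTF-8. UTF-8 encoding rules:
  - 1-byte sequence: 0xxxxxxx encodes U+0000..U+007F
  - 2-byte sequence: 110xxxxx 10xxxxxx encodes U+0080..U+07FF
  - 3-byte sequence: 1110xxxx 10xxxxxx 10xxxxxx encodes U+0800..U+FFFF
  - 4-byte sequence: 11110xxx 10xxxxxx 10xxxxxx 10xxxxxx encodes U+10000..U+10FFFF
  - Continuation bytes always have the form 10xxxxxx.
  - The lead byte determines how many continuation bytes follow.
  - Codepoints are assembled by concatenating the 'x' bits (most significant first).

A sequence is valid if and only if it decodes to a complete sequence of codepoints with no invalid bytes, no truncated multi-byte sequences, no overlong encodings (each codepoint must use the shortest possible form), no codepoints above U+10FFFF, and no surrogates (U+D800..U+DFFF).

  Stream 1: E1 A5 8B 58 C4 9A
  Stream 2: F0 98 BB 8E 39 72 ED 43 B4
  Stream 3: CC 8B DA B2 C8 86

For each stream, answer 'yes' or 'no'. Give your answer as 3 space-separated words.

Stream 1: decodes cleanly. VALID
Stream 2: error at byte offset 7. INVALID
Stream 3: decodes cleanly. VALID

Answer: yes no yes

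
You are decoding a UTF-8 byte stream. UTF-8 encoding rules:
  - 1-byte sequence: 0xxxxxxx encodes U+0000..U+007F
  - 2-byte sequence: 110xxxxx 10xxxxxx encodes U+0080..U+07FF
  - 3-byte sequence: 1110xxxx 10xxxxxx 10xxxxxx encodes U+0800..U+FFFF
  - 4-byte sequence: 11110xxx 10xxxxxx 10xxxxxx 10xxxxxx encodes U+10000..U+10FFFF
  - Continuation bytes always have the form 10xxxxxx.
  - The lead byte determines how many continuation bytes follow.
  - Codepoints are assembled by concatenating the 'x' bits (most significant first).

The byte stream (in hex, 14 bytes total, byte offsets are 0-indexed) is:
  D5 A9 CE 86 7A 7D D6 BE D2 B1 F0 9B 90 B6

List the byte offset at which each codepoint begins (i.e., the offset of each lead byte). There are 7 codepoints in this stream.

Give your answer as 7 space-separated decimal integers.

Answer: 0 2 4 5 6 8 10

Derivation:
Byte[0]=D5: 2-byte lead, need 1 cont bytes. acc=0x15
Byte[1]=A9: continuation. acc=(acc<<6)|0x29=0x569
Completed: cp=U+0569 (starts at byte 0)
Byte[2]=CE: 2-byte lead, need 1 cont bytes. acc=0xE
Byte[3]=86: continuation. acc=(acc<<6)|0x06=0x386
Completed: cp=U+0386 (starts at byte 2)
Byte[4]=7A: 1-byte ASCII. cp=U+007A
Byte[5]=7D: 1-byte ASCII. cp=U+007D
Byte[6]=D6: 2-byte lead, need 1 cont bytes. acc=0x16
Byte[7]=BE: continuation. acc=(acc<<6)|0x3E=0x5BE
Completed: cp=U+05BE (starts at byte 6)
Byte[8]=D2: 2-byte lead, need 1 cont bytes. acc=0x12
Byte[9]=B1: continuation. acc=(acc<<6)|0x31=0x4B1
Completed: cp=U+04B1 (starts at byte 8)
Byte[10]=F0: 4-byte lead, need 3 cont bytes. acc=0x0
Byte[11]=9B: continuation. acc=(acc<<6)|0x1B=0x1B
Byte[12]=90: continuation. acc=(acc<<6)|0x10=0x6D0
Byte[13]=B6: continuation. acc=(acc<<6)|0x36=0x1B436
Completed: cp=U+1B436 (starts at byte 10)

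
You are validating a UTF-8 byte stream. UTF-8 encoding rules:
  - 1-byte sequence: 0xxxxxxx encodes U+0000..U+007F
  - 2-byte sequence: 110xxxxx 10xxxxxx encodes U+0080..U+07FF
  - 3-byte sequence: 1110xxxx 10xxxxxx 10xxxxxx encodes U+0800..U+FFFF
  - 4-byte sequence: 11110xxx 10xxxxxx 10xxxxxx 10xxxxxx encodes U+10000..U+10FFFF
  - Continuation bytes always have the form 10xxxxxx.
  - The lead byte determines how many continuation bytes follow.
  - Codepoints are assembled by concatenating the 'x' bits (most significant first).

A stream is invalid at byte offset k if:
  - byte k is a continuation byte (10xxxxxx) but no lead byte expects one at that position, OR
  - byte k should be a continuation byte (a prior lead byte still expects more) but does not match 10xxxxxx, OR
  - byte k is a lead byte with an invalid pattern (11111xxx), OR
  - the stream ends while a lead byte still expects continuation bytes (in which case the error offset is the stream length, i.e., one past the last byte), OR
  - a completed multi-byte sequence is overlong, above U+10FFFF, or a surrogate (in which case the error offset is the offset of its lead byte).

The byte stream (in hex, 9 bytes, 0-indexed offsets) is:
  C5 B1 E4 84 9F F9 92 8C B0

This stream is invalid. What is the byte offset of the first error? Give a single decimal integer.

Answer: 5

Derivation:
Byte[0]=C5: 2-byte lead, need 1 cont bytes. acc=0x5
Byte[1]=B1: continuation. acc=(acc<<6)|0x31=0x171
Completed: cp=U+0171 (starts at byte 0)
Byte[2]=E4: 3-byte lead, need 2 cont bytes. acc=0x4
Byte[3]=84: continuation. acc=(acc<<6)|0x04=0x104
Byte[4]=9F: continuation. acc=(acc<<6)|0x1F=0x411F
Completed: cp=U+411F (starts at byte 2)
Byte[5]=F9: INVALID lead byte (not 0xxx/110x/1110/11110)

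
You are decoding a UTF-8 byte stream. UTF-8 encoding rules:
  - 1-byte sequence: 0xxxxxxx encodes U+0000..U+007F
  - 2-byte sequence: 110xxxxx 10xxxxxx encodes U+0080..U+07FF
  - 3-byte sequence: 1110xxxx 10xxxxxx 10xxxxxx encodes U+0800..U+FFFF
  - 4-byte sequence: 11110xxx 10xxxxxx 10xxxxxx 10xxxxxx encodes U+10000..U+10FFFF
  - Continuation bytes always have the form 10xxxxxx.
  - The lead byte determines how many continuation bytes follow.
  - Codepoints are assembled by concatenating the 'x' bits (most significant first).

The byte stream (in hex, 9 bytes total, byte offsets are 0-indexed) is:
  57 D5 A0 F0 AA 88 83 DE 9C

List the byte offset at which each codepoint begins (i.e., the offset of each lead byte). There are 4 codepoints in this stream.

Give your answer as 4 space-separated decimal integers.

Byte[0]=57: 1-byte ASCII. cp=U+0057
Byte[1]=D5: 2-byte lead, need 1 cont bytes. acc=0x15
Byte[2]=A0: continuation. acc=(acc<<6)|0x20=0x560
Completed: cp=U+0560 (starts at byte 1)
Byte[3]=F0: 4-byte lead, need 3 cont bytes. acc=0x0
Byte[4]=AA: continuation. acc=(acc<<6)|0x2A=0x2A
Byte[5]=88: continuation. acc=(acc<<6)|0x08=0xA88
Byte[6]=83: continuation. acc=(acc<<6)|0x03=0x2A203
Completed: cp=U+2A203 (starts at byte 3)
Byte[7]=DE: 2-byte lead, need 1 cont bytes. acc=0x1E
Byte[8]=9C: continuation. acc=(acc<<6)|0x1C=0x79C
Completed: cp=U+079C (starts at byte 7)

Answer: 0 1 3 7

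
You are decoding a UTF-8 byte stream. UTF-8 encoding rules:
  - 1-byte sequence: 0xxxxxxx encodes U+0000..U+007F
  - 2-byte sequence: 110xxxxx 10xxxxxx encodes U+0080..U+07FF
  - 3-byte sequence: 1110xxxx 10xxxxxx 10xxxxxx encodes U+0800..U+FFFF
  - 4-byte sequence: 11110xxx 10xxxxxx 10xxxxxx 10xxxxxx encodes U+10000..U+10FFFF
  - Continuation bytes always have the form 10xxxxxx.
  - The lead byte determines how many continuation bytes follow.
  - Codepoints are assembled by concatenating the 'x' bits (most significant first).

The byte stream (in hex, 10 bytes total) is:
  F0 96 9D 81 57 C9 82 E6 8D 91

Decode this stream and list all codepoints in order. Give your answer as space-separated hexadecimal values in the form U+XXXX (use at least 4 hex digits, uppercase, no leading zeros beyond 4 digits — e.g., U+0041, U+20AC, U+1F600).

Byte[0]=F0: 4-byte lead, need 3 cont bytes. acc=0x0
Byte[1]=96: continuation. acc=(acc<<6)|0x16=0x16
Byte[2]=9D: continuation. acc=(acc<<6)|0x1D=0x59D
Byte[3]=81: continuation. acc=(acc<<6)|0x01=0x16741
Completed: cp=U+16741 (starts at byte 0)
Byte[4]=57: 1-byte ASCII. cp=U+0057
Byte[5]=C9: 2-byte lead, need 1 cont bytes. acc=0x9
Byte[6]=82: continuation. acc=(acc<<6)|0x02=0x242
Completed: cp=U+0242 (starts at byte 5)
Byte[7]=E6: 3-byte lead, need 2 cont bytes. acc=0x6
Byte[8]=8D: continuation. acc=(acc<<6)|0x0D=0x18D
Byte[9]=91: continuation. acc=(acc<<6)|0x11=0x6351
Completed: cp=U+6351 (starts at byte 7)

Answer: U+16741 U+0057 U+0242 U+6351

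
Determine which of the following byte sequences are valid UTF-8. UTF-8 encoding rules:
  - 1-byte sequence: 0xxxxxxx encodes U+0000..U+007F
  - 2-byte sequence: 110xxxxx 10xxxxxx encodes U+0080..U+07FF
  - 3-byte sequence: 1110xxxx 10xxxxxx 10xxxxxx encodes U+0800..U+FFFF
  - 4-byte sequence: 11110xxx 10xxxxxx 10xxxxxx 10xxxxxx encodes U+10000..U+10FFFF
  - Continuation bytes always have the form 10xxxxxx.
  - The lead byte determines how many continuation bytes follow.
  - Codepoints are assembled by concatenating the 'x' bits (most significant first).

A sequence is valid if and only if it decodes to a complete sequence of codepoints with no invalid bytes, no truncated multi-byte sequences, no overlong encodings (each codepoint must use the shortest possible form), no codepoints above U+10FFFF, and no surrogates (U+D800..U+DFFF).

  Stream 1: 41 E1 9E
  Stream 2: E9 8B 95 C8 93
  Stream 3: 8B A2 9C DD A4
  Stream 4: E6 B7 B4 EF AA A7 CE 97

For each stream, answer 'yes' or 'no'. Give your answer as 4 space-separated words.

Stream 1: error at byte offset 3. INVALID
Stream 2: decodes cleanly. VALID
Stream 3: error at byte offset 0. INVALID
Stream 4: decodes cleanly. VALID

Answer: no yes no yes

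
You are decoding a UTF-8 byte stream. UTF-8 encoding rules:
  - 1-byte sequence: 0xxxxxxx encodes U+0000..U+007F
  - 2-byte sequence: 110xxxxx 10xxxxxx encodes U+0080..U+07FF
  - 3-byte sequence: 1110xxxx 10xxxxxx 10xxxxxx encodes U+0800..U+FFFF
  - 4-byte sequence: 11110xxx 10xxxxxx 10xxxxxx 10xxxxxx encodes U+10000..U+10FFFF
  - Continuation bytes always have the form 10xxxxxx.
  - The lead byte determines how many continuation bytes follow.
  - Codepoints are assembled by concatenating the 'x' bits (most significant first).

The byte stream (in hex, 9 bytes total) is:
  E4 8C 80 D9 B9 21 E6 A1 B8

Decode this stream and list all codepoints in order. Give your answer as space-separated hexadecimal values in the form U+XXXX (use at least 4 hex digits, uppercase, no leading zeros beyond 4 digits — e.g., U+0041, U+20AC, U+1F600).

Answer: U+4300 U+0679 U+0021 U+6878

Derivation:
Byte[0]=E4: 3-byte lead, need 2 cont bytes. acc=0x4
Byte[1]=8C: continuation. acc=(acc<<6)|0x0C=0x10C
Byte[2]=80: continuation. acc=(acc<<6)|0x00=0x4300
Completed: cp=U+4300 (starts at byte 0)
Byte[3]=D9: 2-byte lead, need 1 cont bytes. acc=0x19
Byte[4]=B9: continuation. acc=(acc<<6)|0x39=0x679
Completed: cp=U+0679 (starts at byte 3)
Byte[5]=21: 1-byte ASCII. cp=U+0021
Byte[6]=E6: 3-byte lead, need 2 cont bytes. acc=0x6
Byte[7]=A1: continuation. acc=(acc<<6)|0x21=0x1A1
Byte[8]=B8: continuation. acc=(acc<<6)|0x38=0x6878
Completed: cp=U+6878 (starts at byte 6)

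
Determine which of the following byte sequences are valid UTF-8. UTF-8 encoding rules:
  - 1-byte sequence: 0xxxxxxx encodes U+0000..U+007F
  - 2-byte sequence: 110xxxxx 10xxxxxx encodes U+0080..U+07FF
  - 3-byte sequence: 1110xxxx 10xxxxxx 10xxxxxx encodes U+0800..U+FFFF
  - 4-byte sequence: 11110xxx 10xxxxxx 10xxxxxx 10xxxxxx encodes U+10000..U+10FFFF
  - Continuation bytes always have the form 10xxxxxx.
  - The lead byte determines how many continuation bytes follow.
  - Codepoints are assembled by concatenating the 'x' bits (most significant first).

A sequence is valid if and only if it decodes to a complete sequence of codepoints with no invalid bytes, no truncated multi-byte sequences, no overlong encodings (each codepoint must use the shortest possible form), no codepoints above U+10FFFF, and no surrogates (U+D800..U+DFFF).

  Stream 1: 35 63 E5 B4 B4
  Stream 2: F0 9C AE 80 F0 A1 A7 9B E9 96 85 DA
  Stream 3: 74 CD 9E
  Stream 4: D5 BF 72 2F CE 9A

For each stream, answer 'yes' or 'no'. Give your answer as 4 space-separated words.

Answer: yes no yes yes

Derivation:
Stream 1: decodes cleanly. VALID
Stream 2: error at byte offset 12. INVALID
Stream 3: decodes cleanly. VALID
Stream 4: decodes cleanly. VALID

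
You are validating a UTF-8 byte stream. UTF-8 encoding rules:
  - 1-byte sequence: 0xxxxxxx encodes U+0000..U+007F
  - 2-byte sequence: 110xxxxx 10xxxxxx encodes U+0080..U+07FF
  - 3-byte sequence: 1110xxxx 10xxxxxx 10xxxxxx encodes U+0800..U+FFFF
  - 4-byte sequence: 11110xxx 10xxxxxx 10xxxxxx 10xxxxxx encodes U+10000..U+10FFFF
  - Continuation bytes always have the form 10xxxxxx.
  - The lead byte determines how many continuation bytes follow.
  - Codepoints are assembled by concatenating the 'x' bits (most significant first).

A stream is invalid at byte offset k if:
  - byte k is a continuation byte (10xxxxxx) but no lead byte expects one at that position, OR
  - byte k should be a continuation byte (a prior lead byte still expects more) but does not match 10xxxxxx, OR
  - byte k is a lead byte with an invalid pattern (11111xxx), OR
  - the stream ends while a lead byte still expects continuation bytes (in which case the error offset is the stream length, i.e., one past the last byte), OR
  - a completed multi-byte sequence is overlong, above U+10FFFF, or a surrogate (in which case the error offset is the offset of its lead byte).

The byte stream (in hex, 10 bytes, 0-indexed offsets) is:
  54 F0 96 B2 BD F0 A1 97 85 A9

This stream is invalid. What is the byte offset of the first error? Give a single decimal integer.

Byte[0]=54: 1-byte ASCII. cp=U+0054
Byte[1]=F0: 4-byte lead, need 3 cont bytes. acc=0x0
Byte[2]=96: continuation. acc=(acc<<6)|0x16=0x16
Byte[3]=B2: continuation. acc=(acc<<6)|0x32=0x5B2
Byte[4]=BD: continuation. acc=(acc<<6)|0x3D=0x16CBD
Completed: cp=U+16CBD (starts at byte 1)
Byte[5]=F0: 4-byte lead, need 3 cont bytes. acc=0x0
Byte[6]=A1: continuation. acc=(acc<<6)|0x21=0x21
Byte[7]=97: continuation. acc=(acc<<6)|0x17=0x857
Byte[8]=85: continuation. acc=(acc<<6)|0x05=0x215C5
Completed: cp=U+215C5 (starts at byte 5)
Byte[9]=A9: INVALID lead byte (not 0xxx/110x/1110/11110)

Answer: 9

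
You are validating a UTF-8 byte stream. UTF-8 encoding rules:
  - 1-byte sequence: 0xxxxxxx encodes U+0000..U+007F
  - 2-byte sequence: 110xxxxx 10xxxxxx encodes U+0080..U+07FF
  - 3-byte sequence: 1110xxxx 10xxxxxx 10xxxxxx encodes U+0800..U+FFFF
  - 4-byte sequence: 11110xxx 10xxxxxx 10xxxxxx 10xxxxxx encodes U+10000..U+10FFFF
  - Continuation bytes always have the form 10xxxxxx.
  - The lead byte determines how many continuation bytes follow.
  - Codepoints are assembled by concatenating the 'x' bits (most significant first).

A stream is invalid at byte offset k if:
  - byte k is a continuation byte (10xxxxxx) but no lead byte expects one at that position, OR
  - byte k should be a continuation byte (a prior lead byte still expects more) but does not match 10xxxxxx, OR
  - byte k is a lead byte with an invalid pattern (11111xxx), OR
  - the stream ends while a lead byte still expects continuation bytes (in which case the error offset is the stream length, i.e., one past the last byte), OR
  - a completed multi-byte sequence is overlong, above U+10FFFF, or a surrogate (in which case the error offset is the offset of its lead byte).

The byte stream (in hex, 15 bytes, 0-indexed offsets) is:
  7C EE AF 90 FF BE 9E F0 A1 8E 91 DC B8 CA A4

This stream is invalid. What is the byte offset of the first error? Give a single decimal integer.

Answer: 4

Derivation:
Byte[0]=7C: 1-byte ASCII. cp=U+007C
Byte[1]=EE: 3-byte lead, need 2 cont bytes. acc=0xE
Byte[2]=AF: continuation. acc=(acc<<6)|0x2F=0x3AF
Byte[3]=90: continuation. acc=(acc<<6)|0x10=0xEBD0
Completed: cp=U+EBD0 (starts at byte 1)
Byte[4]=FF: INVALID lead byte (not 0xxx/110x/1110/11110)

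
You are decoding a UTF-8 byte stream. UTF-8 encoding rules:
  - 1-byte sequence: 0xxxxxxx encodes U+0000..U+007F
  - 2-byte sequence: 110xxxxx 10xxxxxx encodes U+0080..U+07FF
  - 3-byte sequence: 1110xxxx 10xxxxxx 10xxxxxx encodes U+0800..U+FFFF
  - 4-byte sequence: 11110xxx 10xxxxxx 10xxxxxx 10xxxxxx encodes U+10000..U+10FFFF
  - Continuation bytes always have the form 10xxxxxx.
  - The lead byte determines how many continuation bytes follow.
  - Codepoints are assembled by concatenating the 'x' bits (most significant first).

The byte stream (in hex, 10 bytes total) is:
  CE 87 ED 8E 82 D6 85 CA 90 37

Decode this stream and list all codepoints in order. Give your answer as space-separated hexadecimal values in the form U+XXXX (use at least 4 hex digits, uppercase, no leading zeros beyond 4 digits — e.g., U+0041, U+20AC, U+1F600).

Byte[0]=CE: 2-byte lead, need 1 cont bytes. acc=0xE
Byte[1]=87: continuation. acc=(acc<<6)|0x07=0x387
Completed: cp=U+0387 (starts at byte 0)
Byte[2]=ED: 3-byte lead, need 2 cont bytes. acc=0xD
Byte[3]=8E: continuation. acc=(acc<<6)|0x0E=0x34E
Byte[4]=82: continuation. acc=(acc<<6)|0x02=0xD382
Completed: cp=U+D382 (starts at byte 2)
Byte[5]=D6: 2-byte lead, need 1 cont bytes. acc=0x16
Byte[6]=85: continuation. acc=(acc<<6)|0x05=0x585
Completed: cp=U+0585 (starts at byte 5)
Byte[7]=CA: 2-byte lead, need 1 cont bytes. acc=0xA
Byte[8]=90: continuation. acc=(acc<<6)|0x10=0x290
Completed: cp=U+0290 (starts at byte 7)
Byte[9]=37: 1-byte ASCII. cp=U+0037

Answer: U+0387 U+D382 U+0585 U+0290 U+0037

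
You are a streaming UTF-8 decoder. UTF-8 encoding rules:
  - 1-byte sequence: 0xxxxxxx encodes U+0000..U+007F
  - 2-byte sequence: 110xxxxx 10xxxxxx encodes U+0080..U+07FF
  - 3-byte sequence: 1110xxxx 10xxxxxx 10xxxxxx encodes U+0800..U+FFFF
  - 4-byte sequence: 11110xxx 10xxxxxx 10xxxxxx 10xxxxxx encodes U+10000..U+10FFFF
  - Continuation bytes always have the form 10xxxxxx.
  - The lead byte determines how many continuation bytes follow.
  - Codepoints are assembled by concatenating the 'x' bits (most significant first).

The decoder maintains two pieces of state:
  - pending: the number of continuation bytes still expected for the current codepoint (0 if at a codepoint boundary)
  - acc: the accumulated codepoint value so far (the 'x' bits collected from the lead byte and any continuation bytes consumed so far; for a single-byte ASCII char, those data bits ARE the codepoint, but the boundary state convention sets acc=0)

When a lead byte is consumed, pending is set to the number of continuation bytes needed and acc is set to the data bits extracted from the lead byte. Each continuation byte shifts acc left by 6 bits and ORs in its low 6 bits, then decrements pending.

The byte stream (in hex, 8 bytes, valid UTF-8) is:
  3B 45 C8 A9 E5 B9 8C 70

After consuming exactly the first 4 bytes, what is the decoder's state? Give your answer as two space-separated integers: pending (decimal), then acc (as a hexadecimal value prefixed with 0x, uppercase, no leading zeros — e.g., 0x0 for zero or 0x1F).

Answer: 0 0x229

Derivation:
Byte[0]=3B: 1-byte. pending=0, acc=0x0
Byte[1]=45: 1-byte. pending=0, acc=0x0
Byte[2]=C8: 2-byte lead. pending=1, acc=0x8
Byte[3]=A9: continuation. acc=(acc<<6)|0x29=0x229, pending=0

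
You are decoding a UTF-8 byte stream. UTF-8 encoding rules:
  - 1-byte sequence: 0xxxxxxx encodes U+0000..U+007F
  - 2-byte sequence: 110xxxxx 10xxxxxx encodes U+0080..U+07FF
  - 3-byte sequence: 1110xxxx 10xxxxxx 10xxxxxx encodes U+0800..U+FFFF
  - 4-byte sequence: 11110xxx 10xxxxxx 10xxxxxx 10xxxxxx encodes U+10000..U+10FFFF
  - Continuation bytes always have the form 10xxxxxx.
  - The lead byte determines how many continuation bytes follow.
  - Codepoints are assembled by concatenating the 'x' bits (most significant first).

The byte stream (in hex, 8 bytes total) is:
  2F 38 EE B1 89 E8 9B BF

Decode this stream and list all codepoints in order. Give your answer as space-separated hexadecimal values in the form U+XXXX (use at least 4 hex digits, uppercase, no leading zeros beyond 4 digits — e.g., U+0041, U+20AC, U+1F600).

Byte[0]=2F: 1-byte ASCII. cp=U+002F
Byte[1]=38: 1-byte ASCII. cp=U+0038
Byte[2]=EE: 3-byte lead, need 2 cont bytes. acc=0xE
Byte[3]=B1: continuation. acc=(acc<<6)|0x31=0x3B1
Byte[4]=89: continuation. acc=(acc<<6)|0x09=0xEC49
Completed: cp=U+EC49 (starts at byte 2)
Byte[5]=E8: 3-byte lead, need 2 cont bytes. acc=0x8
Byte[6]=9B: continuation. acc=(acc<<6)|0x1B=0x21B
Byte[7]=BF: continuation. acc=(acc<<6)|0x3F=0x86FF
Completed: cp=U+86FF (starts at byte 5)

Answer: U+002F U+0038 U+EC49 U+86FF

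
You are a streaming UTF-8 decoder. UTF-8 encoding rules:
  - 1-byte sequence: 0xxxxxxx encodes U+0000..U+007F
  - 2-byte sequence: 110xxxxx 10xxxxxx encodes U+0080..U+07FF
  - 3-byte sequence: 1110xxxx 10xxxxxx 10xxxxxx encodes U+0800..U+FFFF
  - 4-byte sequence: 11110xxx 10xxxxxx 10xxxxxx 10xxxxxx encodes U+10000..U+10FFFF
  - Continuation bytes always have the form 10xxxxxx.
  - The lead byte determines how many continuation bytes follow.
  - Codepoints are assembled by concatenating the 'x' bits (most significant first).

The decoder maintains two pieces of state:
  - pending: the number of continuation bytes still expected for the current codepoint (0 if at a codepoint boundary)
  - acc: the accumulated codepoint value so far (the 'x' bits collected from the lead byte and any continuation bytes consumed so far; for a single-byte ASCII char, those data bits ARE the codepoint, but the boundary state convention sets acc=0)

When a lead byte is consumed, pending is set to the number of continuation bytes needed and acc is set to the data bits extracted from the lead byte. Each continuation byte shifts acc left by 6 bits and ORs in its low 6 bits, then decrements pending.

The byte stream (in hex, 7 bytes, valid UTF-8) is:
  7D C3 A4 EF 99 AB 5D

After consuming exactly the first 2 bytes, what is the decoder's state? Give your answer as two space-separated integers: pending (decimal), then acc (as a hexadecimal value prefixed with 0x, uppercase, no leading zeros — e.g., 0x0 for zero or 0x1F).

Byte[0]=7D: 1-byte. pending=0, acc=0x0
Byte[1]=C3: 2-byte lead. pending=1, acc=0x3

Answer: 1 0x3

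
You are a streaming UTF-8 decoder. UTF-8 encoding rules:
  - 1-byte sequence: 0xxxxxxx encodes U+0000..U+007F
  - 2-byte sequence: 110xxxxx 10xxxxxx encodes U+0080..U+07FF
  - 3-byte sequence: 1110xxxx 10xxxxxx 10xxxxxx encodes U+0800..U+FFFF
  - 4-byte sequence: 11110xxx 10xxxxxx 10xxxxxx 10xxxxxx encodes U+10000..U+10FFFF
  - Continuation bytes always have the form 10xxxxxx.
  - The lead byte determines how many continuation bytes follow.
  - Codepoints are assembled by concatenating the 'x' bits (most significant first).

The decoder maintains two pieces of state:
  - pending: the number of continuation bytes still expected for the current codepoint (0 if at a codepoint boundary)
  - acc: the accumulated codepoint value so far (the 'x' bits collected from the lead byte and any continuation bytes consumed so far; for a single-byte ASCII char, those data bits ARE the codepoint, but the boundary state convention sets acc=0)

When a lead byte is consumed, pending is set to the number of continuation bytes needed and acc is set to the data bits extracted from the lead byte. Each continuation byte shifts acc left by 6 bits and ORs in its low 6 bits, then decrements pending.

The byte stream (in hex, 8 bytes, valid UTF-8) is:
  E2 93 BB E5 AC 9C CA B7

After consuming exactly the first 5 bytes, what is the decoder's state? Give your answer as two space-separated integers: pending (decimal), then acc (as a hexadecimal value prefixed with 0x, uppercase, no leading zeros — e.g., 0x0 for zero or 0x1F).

Byte[0]=E2: 3-byte lead. pending=2, acc=0x2
Byte[1]=93: continuation. acc=(acc<<6)|0x13=0x93, pending=1
Byte[2]=BB: continuation. acc=(acc<<6)|0x3B=0x24FB, pending=0
Byte[3]=E5: 3-byte lead. pending=2, acc=0x5
Byte[4]=AC: continuation. acc=(acc<<6)|0x2C=0x16C, pending=1

Answer: 1 0x16C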